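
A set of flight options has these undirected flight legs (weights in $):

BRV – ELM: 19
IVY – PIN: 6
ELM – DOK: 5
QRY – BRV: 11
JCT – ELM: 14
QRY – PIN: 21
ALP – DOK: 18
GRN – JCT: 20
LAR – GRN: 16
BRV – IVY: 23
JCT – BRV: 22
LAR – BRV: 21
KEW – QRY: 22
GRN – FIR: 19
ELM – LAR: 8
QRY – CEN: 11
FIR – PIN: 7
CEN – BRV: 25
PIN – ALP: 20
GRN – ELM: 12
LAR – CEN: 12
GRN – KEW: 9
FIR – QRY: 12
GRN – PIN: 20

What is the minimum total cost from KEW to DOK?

Candidate routes:
KEW - GRN - JCT - ELM - DOK: 9+20+14+5 = 48
KEW - GRN - LAR - ELM - DOK: 9+16+8+5 = 38
KEW - GRN - ELM - DOK: 9+12+5 = 26
The minimum is $26 via KEW - GRN - ELM - DOK.

$26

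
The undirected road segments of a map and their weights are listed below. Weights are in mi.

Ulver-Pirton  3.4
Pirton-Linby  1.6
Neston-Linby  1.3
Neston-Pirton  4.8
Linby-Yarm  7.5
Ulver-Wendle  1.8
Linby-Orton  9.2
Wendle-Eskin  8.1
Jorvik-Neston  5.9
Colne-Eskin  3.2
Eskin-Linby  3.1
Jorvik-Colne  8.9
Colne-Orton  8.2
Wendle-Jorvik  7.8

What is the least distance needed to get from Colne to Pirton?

Settle nodes by increasing distance from Colne:
Colne: 0
Eskin: 3.2  (via Colne)
Linby: 6.3  (via Eskin)
Neston: 7.6  (via Linby)
Pirton: 7.9  (via Linby)
Shortest route: Colne–Eskin–Linby–Pirton = 7.9 mi.

7.9 mi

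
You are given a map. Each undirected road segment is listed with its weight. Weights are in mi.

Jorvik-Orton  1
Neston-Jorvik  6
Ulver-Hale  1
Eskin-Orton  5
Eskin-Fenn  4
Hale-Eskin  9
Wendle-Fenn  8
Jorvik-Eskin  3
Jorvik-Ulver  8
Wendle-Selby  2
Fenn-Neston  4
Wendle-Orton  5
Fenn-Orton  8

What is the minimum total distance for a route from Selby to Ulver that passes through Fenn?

Shortest Selby→Fenn: Selby → Wendle → Fenn = 10
Best Fenn to Ulver: Fenn → Eskin → Hale → Ulver costing 14
Total via Fenn: 10 + 14 = 24 mi.

24 mi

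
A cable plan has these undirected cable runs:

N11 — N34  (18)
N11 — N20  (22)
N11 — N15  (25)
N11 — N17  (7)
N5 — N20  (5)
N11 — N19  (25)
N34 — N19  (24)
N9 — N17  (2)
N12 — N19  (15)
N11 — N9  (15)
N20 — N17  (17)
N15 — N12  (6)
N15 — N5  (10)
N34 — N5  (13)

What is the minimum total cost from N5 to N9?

24

Candidate routes:
N5–N34–N11–N17–N9: 13+18+7+2 = 40
N5–N20–N17–N9: 5+17+2 = 24
N5–N20–N11–N17–N9: 5+22+7+2 = 36
N5–N20–N11–N9: 5+22+15 = 42
The minimum is 24 via N5–N20–N17–N9.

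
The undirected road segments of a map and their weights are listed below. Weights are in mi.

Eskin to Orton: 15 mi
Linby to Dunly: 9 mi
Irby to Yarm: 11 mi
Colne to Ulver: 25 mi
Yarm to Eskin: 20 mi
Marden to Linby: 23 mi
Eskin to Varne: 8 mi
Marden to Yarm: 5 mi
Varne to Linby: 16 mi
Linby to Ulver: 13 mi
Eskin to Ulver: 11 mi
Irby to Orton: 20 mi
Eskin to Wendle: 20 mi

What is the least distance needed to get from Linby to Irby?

Shortest distances from Linby:
Linby: 0
Dunly: 9  (via Linby)
Ulver: 13  (via Linby)
Varne: 16  (via Linby)
Marden: 23  (via Linby)
Eskin: 24  (via Ulver)
Yarm: 28  (via Marden)
Colne: 38  (via Ulver)
Irby: 39  (via Yarm)
Shortest route: Linby–Marden–Yarm–Irby = 39 mi.

39 mi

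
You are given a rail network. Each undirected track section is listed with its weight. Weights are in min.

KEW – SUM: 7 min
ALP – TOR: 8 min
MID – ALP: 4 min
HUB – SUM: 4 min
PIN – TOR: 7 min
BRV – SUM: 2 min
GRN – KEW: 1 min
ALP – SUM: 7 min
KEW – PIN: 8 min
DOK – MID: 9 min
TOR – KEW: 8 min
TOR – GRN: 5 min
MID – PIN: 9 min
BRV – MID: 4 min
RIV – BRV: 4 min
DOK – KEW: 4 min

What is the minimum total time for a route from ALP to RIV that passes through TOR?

27 min

Shortest ALP→TOR: ALP–TOR = 8
Best TOR to RIV: TOR–GRN–KEW–SUM–BRV–RIV costing 19
Total via TOR: 8 + 19 = 27 min.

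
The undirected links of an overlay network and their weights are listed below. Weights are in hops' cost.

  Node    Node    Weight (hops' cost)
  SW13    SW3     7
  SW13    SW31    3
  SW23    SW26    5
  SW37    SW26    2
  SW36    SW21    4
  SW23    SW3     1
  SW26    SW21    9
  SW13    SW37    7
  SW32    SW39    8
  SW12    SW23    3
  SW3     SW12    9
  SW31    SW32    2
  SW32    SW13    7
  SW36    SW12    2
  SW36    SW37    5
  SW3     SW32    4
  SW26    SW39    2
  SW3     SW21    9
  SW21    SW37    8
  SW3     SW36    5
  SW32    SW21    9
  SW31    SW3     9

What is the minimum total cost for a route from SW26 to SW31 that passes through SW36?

18 hops' cost

Shortest SW26→SW36: SW26–SW37–SW36 = 7
Best SW36 to SW31: SW36–SW3–SW32–SW31 costing 11
Total via SW36: 7 + 11 = 18 hops' cost.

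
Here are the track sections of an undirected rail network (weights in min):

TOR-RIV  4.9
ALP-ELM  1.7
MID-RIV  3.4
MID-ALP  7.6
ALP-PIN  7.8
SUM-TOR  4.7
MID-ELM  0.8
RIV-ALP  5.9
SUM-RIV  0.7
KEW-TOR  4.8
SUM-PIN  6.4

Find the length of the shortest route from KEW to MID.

Shortest distances from KEW:
KEW: 0
TOR: 4.8  (via KEW)
SUM: 9.5  (via TOR)
RIV: 9.7  (via TOR)
MID: 13.1  (via RIV)
Shortest route: KEW–TOR–RIV–MID = 13.1 min.

13.1 min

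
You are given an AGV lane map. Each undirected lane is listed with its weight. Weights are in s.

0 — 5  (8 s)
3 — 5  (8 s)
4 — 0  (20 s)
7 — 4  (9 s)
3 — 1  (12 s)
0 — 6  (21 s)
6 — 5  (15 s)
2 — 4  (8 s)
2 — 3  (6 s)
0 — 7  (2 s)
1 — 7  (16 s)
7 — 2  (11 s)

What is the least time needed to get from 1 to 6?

Enumerating some paths:
1 → 7 → 0 → 6: 16+2+21 = 39
1 → 3 → 5 → 6: 12+8+15 = 35
Cheapest is 1 → 3 → 5 → 6 at 35 s.

35 s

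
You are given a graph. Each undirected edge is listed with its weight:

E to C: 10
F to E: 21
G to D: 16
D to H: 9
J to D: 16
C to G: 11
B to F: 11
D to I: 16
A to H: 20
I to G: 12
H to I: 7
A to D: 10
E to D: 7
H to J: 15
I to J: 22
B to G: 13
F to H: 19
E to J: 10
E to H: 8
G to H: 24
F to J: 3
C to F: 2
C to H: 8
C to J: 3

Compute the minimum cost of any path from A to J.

Settle nodes by increasing distance from A:
A: 0
D: 10  (via A)
E: 17  (via D)
H: 19  (via D)
G: 26  (via D)
I: 26  (via D)
J: 26  (via D)
Shortest route: A → D → J = 26.

26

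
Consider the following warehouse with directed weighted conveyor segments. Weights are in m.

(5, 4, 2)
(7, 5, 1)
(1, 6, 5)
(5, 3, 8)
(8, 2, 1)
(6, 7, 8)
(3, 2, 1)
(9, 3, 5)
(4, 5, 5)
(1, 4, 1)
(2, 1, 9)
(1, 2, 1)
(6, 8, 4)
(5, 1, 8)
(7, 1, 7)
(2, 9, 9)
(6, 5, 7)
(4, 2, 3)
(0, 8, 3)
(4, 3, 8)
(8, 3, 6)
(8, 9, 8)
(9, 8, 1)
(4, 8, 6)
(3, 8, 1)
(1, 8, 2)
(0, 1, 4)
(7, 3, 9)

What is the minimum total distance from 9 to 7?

24 m

Shortest distances from 9:
9: 0
8: 1  (via 9)
2: 2  (via 8)
3: 5  (via 9)
1: 11  (via 2)
4: 12  (via 1)
6: 16  (via 1)
5: 17  (via 4)
7: 24  (via 6)
Shortest route: 9 → 8 → 2 → 1 → 6 → 7 = 24 m.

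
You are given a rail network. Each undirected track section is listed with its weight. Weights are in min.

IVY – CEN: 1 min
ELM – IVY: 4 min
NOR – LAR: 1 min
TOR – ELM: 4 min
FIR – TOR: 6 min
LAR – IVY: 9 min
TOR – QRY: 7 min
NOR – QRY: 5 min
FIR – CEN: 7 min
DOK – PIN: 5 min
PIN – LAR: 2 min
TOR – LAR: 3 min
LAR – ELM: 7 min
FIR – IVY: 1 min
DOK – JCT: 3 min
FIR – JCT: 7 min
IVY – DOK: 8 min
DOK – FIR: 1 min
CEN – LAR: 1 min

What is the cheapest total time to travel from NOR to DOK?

5 min

Shortest distances from NOR:
NOR: 0
LAR: 1  (via NOR)
CEN: 2  (via LAR)
PIN: 3  (via LAR)
IVY: 3  (via CEN)
TOR: 4  (via LAR)
FIR: 4  (via IVY)
DOK: 5  (via FIR)
Shortest route: NOR → LAR → CEN → IVY → FIR → DOK = 5 min.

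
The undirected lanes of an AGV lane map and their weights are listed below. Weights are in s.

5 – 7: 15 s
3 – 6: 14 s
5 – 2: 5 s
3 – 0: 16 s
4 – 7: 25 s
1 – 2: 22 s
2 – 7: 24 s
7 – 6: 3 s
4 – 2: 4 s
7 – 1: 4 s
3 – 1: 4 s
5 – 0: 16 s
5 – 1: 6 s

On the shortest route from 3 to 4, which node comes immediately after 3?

1

Compare a few routes:
3 → 1 → 5 → 2 → 4: 4+6+5+4 = 19
3 → 1 → 7 → 5 → 2 → 4: 4+4+15+5+4 = 32
3 → 1 → 2 → 4: 4+22+4 = 30
3 → 1 → 7 → 4: 4+4+25 = 33
Cheapest is 3 → 1 → 5 → 2 → 4 at 19 s.
So from 3 the first move is to 1.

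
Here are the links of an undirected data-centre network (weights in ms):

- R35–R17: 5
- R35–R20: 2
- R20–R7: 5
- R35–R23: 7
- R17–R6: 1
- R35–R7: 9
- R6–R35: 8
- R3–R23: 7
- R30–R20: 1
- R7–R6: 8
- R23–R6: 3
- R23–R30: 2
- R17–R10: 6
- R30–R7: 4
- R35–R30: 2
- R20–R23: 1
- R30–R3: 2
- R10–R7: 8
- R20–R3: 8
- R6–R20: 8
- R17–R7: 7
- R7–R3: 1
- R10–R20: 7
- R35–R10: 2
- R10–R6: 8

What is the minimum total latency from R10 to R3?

6 ms

Enumerating some paths:
R10 - R35 - R20 - R30 - R3: 2+2+1+2 = 7
R10 - R35 - R30 - R3: 2+2+2 = 6
The minimum is 6 ms via R10 - R35 - R30 - R3.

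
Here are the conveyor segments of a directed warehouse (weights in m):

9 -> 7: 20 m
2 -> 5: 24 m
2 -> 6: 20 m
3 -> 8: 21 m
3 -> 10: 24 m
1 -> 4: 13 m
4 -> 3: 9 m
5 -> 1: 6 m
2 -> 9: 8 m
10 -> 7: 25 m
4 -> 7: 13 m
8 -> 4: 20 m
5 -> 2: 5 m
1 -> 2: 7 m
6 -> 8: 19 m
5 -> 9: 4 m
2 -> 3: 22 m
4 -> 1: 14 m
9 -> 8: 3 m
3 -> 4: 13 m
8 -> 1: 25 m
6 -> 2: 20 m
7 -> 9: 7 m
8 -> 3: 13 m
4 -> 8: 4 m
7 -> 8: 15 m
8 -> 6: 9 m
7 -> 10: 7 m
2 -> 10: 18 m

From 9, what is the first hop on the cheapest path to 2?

Compare a few routes:
9 → 8 → 6 → 2: 3+9+20 = 32
9 → 8 → 1 → 2: 3+25+7 = 35
9 → 8 → 4 → 1 → 2: 3+20+14+7 = 44
Cheapest is 9 → 8 → 6 → 2 at 32 m.
So from 9 the first move is to 8.

8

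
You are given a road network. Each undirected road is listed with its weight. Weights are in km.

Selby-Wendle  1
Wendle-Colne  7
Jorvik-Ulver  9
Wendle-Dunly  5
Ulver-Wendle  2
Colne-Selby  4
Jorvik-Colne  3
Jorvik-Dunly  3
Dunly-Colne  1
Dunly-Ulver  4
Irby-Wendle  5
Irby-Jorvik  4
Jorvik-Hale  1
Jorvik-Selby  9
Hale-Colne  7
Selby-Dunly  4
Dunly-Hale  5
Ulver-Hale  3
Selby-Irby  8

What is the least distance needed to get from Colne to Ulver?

5 km

Settle nodes by increasing distance from Colne:
Colne: 0
Dunly: 1  (via Colne)
Jorvik: 3  (via Colne)
Selby: 4  (via Colne)
Hale: 4  (via Jorvik)
Wendle: 5  (via Selby)
Ulver: 5  (via Dunly)
Shortest route: Colne → Dunly → Ulver = 5 km.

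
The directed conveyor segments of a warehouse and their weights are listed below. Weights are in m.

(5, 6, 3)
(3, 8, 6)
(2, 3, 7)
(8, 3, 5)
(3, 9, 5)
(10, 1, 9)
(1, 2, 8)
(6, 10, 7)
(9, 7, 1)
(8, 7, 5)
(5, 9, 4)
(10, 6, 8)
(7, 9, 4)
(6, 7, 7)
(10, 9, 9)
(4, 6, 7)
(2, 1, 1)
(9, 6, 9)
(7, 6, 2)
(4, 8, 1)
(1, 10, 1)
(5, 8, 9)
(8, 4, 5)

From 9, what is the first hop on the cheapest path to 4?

Compare a few routes:
9–6–10–1–2–3–8–4: 9+7+9+8+7+6+5 = 51
9–7–6–10–1–2–3–8–4: 1+2+7+9+8+7+6+5 = 45
Cheapest is 9–7–6–10–1–2–3–8–4 at 45 m.
So from 9 the first move is to 7.

7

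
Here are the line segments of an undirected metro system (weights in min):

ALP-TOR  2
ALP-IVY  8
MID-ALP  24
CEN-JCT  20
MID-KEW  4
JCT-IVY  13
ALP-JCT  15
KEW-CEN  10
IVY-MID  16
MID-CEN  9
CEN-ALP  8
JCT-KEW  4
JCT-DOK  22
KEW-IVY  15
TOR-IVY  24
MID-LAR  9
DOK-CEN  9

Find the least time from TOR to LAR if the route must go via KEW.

Best TOR to KEW: TOR → ALP → CEN → KEW costing 20
Shortest KEW→LAR: KEW → MID → LAR = 13
Total via KEW: 20 + 13 = 33 min.

33 min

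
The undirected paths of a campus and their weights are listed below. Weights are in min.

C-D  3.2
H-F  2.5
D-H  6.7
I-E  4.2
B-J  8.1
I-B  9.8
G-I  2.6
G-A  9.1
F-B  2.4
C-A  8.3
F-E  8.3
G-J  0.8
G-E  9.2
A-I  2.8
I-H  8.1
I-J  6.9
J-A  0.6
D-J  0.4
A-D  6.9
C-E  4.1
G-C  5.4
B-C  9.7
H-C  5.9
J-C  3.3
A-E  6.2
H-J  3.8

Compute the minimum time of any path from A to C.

Compare a few routes:
A → J → C: 0.6+3.3 = 3.9
A → J → G → C: 0.6+0.8+5.4 = 6.8
A → J → D → C: 0.6+0.4+3.2 = 4.2
A → C: 8.3 = 8.3
Cheapest is A → J → C at 3.9 min.

3.9 min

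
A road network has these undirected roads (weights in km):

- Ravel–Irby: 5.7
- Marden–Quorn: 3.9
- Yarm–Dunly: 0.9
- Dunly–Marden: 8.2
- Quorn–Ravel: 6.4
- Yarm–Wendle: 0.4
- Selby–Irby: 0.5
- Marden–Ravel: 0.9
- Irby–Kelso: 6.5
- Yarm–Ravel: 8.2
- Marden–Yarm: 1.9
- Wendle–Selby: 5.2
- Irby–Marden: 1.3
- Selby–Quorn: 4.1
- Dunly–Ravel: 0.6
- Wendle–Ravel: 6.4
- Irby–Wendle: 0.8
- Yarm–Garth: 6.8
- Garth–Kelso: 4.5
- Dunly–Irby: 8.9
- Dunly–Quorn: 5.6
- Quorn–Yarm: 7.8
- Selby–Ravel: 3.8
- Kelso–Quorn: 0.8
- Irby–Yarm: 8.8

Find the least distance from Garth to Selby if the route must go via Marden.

10.5 km

Shortest Garth→Marden: Garth–Yarm–Marden = 8.7
Shortest Marden→Selby: Marden–Irby–Selby = 1.8
Total via Marden: 8.7 + 1.8 = 10.5 km.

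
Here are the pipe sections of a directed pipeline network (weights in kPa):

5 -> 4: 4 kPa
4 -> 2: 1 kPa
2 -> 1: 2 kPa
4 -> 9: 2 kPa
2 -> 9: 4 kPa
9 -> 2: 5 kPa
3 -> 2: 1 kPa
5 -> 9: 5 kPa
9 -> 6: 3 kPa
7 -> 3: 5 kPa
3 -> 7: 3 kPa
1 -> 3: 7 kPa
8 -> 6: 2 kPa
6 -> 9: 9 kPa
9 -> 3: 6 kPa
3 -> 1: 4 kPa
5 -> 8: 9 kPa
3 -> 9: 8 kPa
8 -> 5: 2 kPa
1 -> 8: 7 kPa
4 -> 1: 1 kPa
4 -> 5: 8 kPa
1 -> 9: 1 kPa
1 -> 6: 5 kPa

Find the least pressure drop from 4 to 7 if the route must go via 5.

Best 4 to 5: 4 → 5 costing 8
Shortest 5→7: 5 → 9 → 3 → 7 = 14
Total via 5: 8 + 14 = 22 kPa.

22 kPa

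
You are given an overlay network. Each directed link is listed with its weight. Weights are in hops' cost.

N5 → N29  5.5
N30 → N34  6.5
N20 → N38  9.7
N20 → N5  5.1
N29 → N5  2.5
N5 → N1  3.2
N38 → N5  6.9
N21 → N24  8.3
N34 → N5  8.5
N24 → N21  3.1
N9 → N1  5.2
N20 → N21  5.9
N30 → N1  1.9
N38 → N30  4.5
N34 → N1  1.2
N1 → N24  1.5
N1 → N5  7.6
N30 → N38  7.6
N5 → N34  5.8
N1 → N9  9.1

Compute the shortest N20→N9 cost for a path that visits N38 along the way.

Best N20 to N38: N20–N38 costing 9.7
Shortest N38→N9: N38–N30–N1–N9 = 15.5
Total via N38: 9.7 + 15.5 = 25.2 hops' cost.

25.2 hops' cost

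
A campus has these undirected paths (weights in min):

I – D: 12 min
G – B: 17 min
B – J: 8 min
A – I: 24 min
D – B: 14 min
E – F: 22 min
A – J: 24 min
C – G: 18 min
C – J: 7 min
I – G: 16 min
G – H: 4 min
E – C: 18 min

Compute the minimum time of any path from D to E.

47 min

Running Dijkstra from D:
D: 0
I: 12  (via D)
B: 14  (via D)
J: 22  (via B)
G: 28  (via I)
C: 29  (via J)
H: 32  (via G)
A: 36  (via I)
E: 47  (via C)
Shortest route: D → B → J → C → E = 47 min.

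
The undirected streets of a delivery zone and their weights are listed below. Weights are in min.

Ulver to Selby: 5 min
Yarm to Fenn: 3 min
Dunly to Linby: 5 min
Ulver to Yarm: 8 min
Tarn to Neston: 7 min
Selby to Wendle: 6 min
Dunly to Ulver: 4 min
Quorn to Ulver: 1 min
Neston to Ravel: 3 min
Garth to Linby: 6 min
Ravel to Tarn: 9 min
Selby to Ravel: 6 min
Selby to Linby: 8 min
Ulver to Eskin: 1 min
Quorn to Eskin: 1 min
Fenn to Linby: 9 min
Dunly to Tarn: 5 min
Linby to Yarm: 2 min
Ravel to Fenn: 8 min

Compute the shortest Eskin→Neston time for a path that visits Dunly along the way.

Shortest Eskin→Dunly: Eskin → Ulver → Dunly = 5
Shortest Dunly→Neston: Dunly → Tarn → Neston = 12
Total via Dunly: 5 + 12 = 17 min.

17 min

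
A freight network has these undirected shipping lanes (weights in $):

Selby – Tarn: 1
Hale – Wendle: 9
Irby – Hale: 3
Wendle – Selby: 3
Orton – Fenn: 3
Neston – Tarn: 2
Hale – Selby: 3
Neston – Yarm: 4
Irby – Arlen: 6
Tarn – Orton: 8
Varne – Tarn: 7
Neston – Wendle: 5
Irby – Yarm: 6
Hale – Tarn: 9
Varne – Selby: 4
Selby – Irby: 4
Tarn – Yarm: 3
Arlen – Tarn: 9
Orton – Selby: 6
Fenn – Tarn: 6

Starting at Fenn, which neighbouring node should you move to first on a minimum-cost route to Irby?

Tarn

Candidate routes:
Fenn → Tarn → Selby → Irby: 6+1+4 = 11
Fenn → Tarn → Selby → Hale → Irby: 6+1+3+3 = 13
Fenn → Orton → Selby → Irby: 3+6+4 = 13
Cheapest is Fenn → Tarn → Selby → Irby at $11.
So from Fenn the first move is to Tarn.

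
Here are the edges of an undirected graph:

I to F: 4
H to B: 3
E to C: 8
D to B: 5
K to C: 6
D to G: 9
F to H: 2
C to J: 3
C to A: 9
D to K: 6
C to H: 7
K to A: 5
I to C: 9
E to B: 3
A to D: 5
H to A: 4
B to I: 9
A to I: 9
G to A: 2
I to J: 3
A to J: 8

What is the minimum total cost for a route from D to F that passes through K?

Best D to K: D → K costing 6
Best K to F: K → A → H → F costing 11
Total via K: 6 + 11 = 17.

17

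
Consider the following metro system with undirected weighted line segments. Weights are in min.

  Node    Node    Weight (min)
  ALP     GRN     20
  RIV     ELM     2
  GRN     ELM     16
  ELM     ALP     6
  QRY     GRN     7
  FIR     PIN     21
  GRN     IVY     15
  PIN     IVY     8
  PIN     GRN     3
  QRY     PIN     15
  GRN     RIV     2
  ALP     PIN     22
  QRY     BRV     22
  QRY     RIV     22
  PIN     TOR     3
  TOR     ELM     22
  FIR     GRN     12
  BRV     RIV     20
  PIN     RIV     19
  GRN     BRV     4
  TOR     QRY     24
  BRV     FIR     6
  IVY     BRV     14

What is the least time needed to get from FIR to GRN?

10 min

Compare a few routes:
FIR → BRV → GRN: 6+4 = 10
FIR → GRN: 12 = 12
Cheapest is FIR → BRV → GRN at 10 min.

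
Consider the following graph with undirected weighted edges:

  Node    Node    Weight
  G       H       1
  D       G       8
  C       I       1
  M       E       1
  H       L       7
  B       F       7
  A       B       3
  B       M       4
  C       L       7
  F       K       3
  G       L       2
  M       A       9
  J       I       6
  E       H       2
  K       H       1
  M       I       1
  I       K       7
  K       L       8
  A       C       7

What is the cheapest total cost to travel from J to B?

Enumerating some paths:
J → I → M → B: 6+1+4 = 11
J → I → C → A → B: 6+1+7+3 = 17
Cheapest is J → I → M → B at 11.

11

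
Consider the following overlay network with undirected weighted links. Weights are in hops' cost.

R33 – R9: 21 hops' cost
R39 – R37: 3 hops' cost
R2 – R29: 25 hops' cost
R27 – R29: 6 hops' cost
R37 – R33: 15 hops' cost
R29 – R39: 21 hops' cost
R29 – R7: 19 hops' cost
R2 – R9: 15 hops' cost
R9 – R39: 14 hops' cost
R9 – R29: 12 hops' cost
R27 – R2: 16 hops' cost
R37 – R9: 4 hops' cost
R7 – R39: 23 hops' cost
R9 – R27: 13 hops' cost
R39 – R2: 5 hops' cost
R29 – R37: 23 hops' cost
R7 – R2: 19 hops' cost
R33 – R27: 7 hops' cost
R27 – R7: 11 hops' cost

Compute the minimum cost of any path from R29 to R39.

Running Dijkstra from R29:
R29: 0
R27: 6  (via R29)
R9: 12  (via R29)
R33: 13  (via R27)
R37: 16  (via R9)
R7: 17  (via R27)
R39: 19  (via R37)
Shortest route: R29 → R9 → R37 → R39 = 19 hops' cost.

19 hops' cost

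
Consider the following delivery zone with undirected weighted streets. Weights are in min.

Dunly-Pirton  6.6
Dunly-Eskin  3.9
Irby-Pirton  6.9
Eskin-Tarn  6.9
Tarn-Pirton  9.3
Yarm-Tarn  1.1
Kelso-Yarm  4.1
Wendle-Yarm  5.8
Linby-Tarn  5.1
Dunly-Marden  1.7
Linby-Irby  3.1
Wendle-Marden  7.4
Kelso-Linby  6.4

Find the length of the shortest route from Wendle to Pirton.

Candidate routes:
Wendle → Marden → Dunly → Pirton: 7.4+1.7+6.6 = 15.7
Wendle → Yarm → Tarn → Pirton: 5.8+1.1+9.3 = 16.2
Cheapest is Wendle → Marden → Dunly → Pirton at 15.7 min.

15.7 min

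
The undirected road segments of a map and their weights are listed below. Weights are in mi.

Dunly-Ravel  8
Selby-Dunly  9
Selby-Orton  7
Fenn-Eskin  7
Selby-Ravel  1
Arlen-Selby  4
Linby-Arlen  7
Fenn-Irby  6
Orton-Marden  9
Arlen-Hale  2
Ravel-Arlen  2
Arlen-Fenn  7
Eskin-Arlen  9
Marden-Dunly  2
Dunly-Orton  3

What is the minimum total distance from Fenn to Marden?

19 mi

Shortest distances from Fenn:
Fenn: 0
Irby: 6  (via Fenn)
Arlen: 7  (via Fenn)
Eskin: 7  (via Fenn)
Ravel: 9  (via Arlen)
Hale: 9  (via Arlen)
Selby: 10  (via Ravel)
Linby: 14  (via Arlen)
Orton: 17  (via Selby)
Dunly: 17  (via Ravel)
Marden: 19  (via Dunly)
Shortest route: Fenn–Arlen–Ravel–Dunly–Marden = 19 mi.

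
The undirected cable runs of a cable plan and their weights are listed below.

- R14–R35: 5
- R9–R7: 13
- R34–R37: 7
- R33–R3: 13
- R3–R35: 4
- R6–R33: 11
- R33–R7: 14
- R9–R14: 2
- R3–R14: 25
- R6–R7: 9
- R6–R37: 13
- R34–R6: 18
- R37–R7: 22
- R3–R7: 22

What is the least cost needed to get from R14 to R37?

37

Running Dijkstra from R14:
R14: 0
R9: 2  (via R14)
R35: 5  (via R14)
R3: 9  (via R35)
R7: 15  (via R9)
R33: 22  (via R3)
R6: 24  (via R7)
R37: 37  (via R7)
Shortest route: R14 → R9 → R7 → R37 = 37.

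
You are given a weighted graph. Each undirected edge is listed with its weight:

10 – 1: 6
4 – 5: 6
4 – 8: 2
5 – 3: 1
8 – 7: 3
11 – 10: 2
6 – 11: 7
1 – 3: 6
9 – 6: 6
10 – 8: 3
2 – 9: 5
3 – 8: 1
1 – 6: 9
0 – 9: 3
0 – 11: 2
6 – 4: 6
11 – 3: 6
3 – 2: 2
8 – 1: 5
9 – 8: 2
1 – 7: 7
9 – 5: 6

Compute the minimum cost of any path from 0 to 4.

Running Dijkstra from 0:
0: 0
11: 2  (via 0)
9: 3  (via 0)
10: 4  (via 11)
8: 5  (via 9)
3: 6  (via 8)
4: 7  (via 8)
Shortest route: 0 → 9 → 8 → 4 = 7.

7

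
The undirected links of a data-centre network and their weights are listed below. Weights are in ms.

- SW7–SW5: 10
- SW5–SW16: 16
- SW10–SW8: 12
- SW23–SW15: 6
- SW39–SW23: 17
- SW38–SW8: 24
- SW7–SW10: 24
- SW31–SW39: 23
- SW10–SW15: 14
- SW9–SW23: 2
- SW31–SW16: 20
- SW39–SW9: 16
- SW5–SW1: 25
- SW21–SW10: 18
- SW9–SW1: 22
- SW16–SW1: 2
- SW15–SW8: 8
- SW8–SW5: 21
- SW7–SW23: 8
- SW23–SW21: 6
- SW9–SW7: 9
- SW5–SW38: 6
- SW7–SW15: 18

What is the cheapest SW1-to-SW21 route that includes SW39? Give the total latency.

Shortest SW1→SW39: SW1 → SW9 → SW39 = 38
Best SW39 to SW21: SW39 → SW23 → SW21 costing 23
Total via SW39: 38 + 23 = 61 ms.

61 ms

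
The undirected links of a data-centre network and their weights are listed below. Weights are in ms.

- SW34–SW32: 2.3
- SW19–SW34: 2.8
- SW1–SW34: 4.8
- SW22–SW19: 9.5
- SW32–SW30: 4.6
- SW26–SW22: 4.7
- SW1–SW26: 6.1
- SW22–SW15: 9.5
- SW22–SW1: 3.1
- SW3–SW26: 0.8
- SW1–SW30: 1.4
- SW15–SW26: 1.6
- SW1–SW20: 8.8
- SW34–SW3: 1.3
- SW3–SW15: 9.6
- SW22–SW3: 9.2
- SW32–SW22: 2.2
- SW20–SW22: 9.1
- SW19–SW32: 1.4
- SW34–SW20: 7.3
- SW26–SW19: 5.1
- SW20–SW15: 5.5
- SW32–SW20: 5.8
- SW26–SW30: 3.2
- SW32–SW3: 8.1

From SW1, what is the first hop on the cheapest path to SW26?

SW30

Candidate routes:
SW1–SW34–SW3–SW26: 4.8+1.3+0.8 = 6.9
SW1–SW26: 6.1 = 6.1
SW1–SW30–SW26: 1.4+3.2 = 4.6
Cheapest is SW1–SW30–SW26 at 4.6 ms.
So from SW1 the first move is to SW30.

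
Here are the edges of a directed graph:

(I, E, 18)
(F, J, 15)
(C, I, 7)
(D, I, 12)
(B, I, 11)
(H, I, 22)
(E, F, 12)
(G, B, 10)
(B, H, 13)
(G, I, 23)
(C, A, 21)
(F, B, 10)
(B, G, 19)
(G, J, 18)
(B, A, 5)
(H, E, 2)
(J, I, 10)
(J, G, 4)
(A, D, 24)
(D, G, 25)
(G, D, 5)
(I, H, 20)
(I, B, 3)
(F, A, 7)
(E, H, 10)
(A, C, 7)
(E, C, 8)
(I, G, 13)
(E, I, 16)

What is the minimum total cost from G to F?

Running Dijkstra from G:
G: 0
D: 5  (via G)
B: 10  (via G)
A: 15  (via B)
I: 17  (via D)
J: 18  (via G)
C: 22  (via A)
H: 23  (via B)
E: 25  (via H)
F: 37  (via E)
Shortest route: G–B–H–E–F = 37.

37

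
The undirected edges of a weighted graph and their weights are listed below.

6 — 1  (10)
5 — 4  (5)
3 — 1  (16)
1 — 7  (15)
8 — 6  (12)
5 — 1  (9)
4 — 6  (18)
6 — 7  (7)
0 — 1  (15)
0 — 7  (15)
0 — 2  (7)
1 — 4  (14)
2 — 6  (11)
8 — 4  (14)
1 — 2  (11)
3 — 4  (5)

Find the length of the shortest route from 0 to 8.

30

Enumerating some paths:
0 → 1 → 6 → 8: 15+10+12 = 37
0 → 2 → 1 → 6 → 8: 7+11+10+12 = 40
0 → 2 → 6 → 8: 7+11+12 = 30
0 → 7 → 6 → 8: 15+7+12 = 34
The minimum is 30 via 0 → 2 → 6 → 8.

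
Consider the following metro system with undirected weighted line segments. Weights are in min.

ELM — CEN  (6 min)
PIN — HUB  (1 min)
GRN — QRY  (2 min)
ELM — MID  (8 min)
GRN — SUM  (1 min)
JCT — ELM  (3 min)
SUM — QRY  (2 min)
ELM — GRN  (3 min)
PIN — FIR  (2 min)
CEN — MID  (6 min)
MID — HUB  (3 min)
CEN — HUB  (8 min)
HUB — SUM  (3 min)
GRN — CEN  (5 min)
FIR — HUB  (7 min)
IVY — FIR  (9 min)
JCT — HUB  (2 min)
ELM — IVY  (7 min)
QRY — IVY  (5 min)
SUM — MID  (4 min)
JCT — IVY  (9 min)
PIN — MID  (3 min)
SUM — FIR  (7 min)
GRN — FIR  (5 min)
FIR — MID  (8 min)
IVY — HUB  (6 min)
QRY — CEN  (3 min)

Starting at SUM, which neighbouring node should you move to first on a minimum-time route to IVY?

QRY

Candidate routes:
SUM–HUB–IVY: 3+6 = 9
SUM–GRN–QRY–IVY: 1+2+5 = 8
SUM–QRY–IVY: 2+5 = 7
Cheapest is SUM–QRY–IVY at 7 min.
So from SUM the first move is to QRY.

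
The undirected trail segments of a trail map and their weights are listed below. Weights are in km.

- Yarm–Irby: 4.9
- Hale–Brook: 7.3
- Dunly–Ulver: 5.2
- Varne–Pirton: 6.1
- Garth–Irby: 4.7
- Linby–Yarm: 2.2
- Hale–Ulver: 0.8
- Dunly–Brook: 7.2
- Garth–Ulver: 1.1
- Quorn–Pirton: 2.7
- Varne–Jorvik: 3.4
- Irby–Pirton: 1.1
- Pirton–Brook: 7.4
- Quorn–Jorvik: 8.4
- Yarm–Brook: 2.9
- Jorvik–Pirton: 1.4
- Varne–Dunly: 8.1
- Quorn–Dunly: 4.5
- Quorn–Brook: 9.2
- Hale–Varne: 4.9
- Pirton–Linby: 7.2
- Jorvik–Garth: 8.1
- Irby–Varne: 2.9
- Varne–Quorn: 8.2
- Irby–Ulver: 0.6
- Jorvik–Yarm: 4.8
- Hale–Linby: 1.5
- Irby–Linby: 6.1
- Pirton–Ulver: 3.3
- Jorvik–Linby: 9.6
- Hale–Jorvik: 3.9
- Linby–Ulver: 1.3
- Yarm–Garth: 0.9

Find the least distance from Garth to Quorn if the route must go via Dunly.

10.8 km

Best Garth to Dunly: Garth–Ulver–Dunly costing 6.3
Best Dunly to Quorn: Dunly–Quorn costing 4.5
Total via Dunly: 6.3 + 4.5 = 10.8 km.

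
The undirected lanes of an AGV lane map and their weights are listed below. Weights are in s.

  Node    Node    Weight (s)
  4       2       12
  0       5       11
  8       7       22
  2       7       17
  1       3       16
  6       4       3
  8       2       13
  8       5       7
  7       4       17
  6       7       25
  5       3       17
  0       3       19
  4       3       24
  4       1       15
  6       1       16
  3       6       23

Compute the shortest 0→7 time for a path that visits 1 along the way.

67 s

Best 0 to 1: 0–3–1 costing 35
Shortest 1→7: 1–4–7 = 32
Total via 1: 35 + 32 = 67 s.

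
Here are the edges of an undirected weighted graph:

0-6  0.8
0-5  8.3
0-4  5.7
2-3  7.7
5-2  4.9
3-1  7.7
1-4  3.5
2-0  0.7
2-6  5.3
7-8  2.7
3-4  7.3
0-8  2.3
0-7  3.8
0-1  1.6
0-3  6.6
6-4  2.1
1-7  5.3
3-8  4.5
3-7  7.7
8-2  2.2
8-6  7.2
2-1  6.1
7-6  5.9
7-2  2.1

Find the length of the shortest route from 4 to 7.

Shortest distances from 4:
4: 0
6: 2.1  (via 4)
0: 2.9  (via 6)
1: 3.5  (via 4)
2: 3.6  (via 0)
8: 5.2  (via 0)
7: 5.7  (via 2)
Shortest route: 4–6–0–2–7 = 5.7.

5.7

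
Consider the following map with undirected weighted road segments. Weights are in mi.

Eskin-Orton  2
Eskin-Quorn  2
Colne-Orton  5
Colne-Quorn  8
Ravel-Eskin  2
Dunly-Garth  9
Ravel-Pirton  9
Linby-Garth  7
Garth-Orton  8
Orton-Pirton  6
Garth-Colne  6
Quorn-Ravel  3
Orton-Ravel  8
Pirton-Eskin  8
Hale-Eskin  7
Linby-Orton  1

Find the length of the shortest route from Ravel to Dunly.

Shortest distances from Ravel:
Ravel: 0
Eskin: 2  (via Ravel)
Quorn: 3  (via Ravel)
Orton: 4  (via Eskin)
Linby: 5  (via Orton)
Pirton: 9  (via Ravel)
Colne: 9  (via Orton)
Hale: 9  (via Eskin)
Garth: 12  (via Orton)
Dunly: 21  (via Garth)
Shortest route: Ravel → Eskin → Orton → Garth → Dunly = 21 mi.

21 mi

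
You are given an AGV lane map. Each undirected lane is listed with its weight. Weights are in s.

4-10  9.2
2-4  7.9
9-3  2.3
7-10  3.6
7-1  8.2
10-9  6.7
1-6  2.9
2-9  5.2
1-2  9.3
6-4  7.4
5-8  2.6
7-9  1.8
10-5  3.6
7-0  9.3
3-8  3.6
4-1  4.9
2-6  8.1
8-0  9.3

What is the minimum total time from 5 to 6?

18.3 s

Enumerating some paths:
5 → 10 → 4 → 6: 3.6+9.2+7.4 = 20.2
5 → 10 → 7 → 1 → 6: 3.6+3.6+8.2+2.9 = 18.3
5 → 10 → 4 → 1 → 6: 3.6+9.2+4.9+2.9 = 20.6
Cheapest is 5 → 10 → 7 → 1 → 6 at 18.3 s.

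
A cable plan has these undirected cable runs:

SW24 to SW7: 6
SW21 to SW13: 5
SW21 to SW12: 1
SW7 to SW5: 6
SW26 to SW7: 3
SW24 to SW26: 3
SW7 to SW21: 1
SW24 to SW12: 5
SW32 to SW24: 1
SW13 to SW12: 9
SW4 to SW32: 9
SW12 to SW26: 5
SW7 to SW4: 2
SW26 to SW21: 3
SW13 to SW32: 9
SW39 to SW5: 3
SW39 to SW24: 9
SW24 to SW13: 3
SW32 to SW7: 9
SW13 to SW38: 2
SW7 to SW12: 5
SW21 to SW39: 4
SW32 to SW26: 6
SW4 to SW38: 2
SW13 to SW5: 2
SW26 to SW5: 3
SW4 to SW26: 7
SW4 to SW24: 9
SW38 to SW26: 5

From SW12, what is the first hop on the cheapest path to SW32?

SW24

Compare a few routes:
SW12 → SW21 → SW7 → SW24 → SW32: 1+1+6+1 = 9
SW12 → SW24 → SW32: 5+1 = 6
SW12 → SW21 → SW26 → SW24 → SW32: 1+3+3+1 = 8
The minimum is 6 via SW12 → SW24 → SW32.
So from SW12 the first move is to SW24.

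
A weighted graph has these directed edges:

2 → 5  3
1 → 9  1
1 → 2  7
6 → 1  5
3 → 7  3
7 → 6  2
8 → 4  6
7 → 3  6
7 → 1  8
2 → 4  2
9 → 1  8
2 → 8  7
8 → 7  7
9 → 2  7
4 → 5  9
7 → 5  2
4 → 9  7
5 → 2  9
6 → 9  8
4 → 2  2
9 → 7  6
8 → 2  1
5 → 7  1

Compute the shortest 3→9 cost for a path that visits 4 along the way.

Best 3 to 4: 3 → 7 → 5 → 2 → 4 costing 16
Best 4 to 9: 4 → 9 costing 7
Total via 4: 16 + 7 = 23.

23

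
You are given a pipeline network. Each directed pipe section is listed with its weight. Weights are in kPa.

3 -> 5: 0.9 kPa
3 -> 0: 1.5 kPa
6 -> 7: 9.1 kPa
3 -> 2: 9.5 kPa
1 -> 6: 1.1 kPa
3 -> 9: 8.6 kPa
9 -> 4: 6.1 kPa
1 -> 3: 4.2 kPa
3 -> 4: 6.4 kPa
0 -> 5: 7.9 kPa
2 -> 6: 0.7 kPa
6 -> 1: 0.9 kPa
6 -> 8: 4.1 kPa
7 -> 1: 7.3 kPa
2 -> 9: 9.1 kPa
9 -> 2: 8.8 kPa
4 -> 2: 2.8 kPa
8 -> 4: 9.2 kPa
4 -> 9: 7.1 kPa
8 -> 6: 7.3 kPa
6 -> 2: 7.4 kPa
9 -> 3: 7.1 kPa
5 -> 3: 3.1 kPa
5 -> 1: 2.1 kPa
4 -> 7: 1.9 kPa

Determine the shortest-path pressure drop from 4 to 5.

9.5 kPa

Candidate routes:
4 → 2 → 6 → 1 → 3 → 5: 2.8+0.7+0.9+4.2+0.9 = 9.5
4 → 7 → 1 → 3 → 5: 1.9+7.3+4.2+0.9 = 14.3
Cheapest is 4 → 2 → 6 → 1 → 3 → 5 at 9.5 kPa.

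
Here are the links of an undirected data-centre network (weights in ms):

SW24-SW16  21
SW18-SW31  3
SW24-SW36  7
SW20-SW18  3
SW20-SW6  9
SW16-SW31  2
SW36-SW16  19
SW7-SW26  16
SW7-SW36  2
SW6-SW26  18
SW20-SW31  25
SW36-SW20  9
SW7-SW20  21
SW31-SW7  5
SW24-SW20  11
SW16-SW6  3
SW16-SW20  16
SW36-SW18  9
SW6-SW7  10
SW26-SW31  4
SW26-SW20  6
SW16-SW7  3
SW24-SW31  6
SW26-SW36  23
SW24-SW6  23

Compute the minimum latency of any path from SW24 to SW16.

Running Dijkstra from SW24:
SW24: 0
SW31: 6  (via SW24)
SW36: 7  (via SW24)
SW16: 8  (via SW31)
Shortest route: SW24–SW31–SW16 = 8 ms.

8 ms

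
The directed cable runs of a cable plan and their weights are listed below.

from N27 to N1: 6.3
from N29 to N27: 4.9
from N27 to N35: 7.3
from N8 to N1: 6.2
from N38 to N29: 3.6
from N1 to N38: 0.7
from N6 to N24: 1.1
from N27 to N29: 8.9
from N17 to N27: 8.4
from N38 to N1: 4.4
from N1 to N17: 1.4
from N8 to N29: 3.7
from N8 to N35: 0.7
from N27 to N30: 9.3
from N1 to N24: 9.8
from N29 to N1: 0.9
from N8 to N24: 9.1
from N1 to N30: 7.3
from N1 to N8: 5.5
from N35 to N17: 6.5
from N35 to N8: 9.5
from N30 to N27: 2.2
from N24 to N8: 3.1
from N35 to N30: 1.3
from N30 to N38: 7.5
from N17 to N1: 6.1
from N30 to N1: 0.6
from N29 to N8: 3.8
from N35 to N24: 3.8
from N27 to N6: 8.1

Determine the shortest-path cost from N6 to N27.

8.4

Shortest distances from N6:
N6: 0
N24: 1.1  (via N6)
N8: 4.2  (via N24)
N35: 4.9  (via N8)
N30: 6.2  (via N35)
N1: 6.8  (via N30)
N38: 7.5  (via N1)
N29: 7.9  (via N8)
N17: 8.2  (via N1)
N27: 8.4  (via N30)
Shortest route: N6 → N24 → N8 → N35 → N30 → N27 = 8.4.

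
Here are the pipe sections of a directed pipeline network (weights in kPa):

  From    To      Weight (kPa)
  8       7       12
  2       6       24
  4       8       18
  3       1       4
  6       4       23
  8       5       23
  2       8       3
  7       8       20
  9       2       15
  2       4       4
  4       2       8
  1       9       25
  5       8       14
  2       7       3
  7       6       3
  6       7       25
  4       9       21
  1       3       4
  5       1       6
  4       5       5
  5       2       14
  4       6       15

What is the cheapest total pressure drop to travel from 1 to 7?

43 kPa

Settle nodes by increasing distance from 1:
1: 0
3: 4  (via 1)
9: 25  (via 1)
2: 40  (via 9)
7: 43  (via 2)
Shortest route: 1–9–2–7 = 43 kPa.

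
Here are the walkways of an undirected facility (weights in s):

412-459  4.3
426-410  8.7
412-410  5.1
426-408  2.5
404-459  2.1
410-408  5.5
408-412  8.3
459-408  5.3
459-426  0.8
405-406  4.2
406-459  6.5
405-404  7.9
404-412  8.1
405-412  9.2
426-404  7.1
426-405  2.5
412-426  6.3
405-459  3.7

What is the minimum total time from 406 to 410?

14.7 s

Shortest distances from 406:
406: 0
405: 4.2  (via 406)
459: 6.5  (via 406)
426: 6.7  (via 405)
404: 8.6  (via 459)
408: 9.2  (via 426)
412: 10.8  (via 459)
410: 14.7  (via 408)
Shortest route: 406–405–426–408–410 = 14.7 s.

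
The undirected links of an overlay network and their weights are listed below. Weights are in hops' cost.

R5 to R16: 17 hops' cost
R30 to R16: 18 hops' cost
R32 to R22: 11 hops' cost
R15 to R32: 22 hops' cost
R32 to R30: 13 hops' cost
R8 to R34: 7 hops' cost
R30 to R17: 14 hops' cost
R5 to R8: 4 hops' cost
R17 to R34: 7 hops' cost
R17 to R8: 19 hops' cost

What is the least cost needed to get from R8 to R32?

41 hops' cost

Running Dijkstra from R8:
R8: 0
R5: 4  (via R8)
R34: 7  (via R8)
R17: 14  (via R34)
R16: 21  (via R5)
R30: 28  (via R17)
R32: 41  (via R30)
Shortest route: R8–R34–R17–R30–R32 = 41 hops' cost.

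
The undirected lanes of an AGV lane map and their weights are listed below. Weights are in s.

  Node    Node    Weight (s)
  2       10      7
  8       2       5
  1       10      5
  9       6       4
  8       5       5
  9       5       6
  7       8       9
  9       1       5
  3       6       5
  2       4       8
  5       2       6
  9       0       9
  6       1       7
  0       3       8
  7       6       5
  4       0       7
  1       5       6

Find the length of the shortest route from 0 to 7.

Shortest distances from 0:
0: 0
4: 7  (via 0)
3: 8  (via 0)
9: 9  (via 0)
6: 13  (via 3)
1: 14  (via 9)
2: 15  (via 4)
5: 15  (via 9)
7: 18  (via 6)
Shortest route: 0 → 3 → 6 → 7 = 18 s.

18 s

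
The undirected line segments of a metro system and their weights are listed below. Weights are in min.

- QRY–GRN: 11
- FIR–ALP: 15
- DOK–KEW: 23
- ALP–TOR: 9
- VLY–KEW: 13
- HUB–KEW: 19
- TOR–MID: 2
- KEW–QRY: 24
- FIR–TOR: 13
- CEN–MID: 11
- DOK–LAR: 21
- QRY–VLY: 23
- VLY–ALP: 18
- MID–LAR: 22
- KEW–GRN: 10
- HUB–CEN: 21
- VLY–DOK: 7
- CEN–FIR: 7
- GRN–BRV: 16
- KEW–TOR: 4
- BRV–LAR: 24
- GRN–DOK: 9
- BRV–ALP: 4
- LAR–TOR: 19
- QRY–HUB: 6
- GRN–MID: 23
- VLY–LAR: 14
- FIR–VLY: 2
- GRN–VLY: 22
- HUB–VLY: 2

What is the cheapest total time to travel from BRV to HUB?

23 min

Running Dijkstra from BRV:
BRV: 0
ALP: 4  (via BRV)
TOR: 13  (via ALP)
MID: 15  (via TOR)
GRN: 16  (via BRV)
KEW: 17  (via TOR)
FIR: 19  (via ALP)
VLY: 21  (via FIR)
HUB: 23  (via VLY)
Shortest route: BRV–ALP–FIR–VLY–HUB = 23 min.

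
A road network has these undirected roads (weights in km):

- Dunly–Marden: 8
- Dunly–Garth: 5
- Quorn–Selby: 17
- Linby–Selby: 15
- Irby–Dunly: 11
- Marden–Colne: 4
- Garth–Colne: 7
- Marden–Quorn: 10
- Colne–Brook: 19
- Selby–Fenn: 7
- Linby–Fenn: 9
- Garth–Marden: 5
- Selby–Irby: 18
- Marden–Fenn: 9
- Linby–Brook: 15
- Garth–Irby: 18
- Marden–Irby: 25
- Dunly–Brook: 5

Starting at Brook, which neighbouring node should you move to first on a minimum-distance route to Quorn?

Dunly

Compare a few routes:
Brook → Colne → Marden → Quorn: 19+4+10 = 33
Brook → Dunly → Garth → Marden → Quorn: 5+5+5+10 = 25
Brook → Dunly → Garth → Colne → Marden → Quorn: 5+5+7+4+10 = 31
Brook → Dunly → Marden → Quorn: 5+8+10 = 23
Cheapest is Brook → Dunly → Marden → Quorn at 23 km.
So from Brook the first move is to Dunly.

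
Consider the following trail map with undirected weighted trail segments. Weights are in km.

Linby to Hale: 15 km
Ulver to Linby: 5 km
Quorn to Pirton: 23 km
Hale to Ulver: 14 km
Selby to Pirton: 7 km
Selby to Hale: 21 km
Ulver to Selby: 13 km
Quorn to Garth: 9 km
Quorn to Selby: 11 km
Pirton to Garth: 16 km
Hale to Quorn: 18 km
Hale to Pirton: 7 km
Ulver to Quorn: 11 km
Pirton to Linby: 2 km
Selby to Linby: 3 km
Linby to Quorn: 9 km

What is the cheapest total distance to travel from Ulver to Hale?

Settle nodes by increasing distance from Ulver:
Ulver: 0
Linby: 5  (via Ulver)
Pirton: 7  (via Linby)
Selby: 8  (via Linby)
Quorn: 11  (via Ulver)
Hale: 14  (via Ulver)
Shortest route: Ulver–Hale = 14 km.

14 km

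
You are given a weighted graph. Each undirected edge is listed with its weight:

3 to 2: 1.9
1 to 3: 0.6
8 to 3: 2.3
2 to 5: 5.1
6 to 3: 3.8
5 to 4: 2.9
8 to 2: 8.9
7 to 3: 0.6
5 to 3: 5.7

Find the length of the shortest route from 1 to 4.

9.2

Settle nodes by increasing distance from 1:
1: 0
3: 0.6  (via 1)
7: 1.2  (via 3)
2: 2.5  (via 3)
8: 2.9  (via 3)
6: 4.4  (via 3)
5: 6.3  (via 3)
4: 9.2  (via 5)
Shortest route: 1 → 3 → 5 → 4 = 9.2.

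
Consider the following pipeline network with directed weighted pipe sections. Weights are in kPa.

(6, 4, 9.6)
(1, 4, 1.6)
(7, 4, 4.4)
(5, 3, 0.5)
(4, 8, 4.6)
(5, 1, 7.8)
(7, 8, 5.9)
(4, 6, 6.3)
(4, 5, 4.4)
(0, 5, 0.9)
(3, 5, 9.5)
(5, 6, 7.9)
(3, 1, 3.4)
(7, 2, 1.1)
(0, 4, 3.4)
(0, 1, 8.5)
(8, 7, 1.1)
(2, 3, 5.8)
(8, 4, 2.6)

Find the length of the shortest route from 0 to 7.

9.1 kPa

Candidate routes:
0 - 1 - 4 - 8 - 7: 8.5+1.6+4.6+1.1 = 15.8
0 - 4 - 8 - 7: 3.4+4.6+1.1 = 9.1
0 - 5 - 3 - 1 - 4 - 8 - 7: 0.9+0.5+3.4+1.6+4.6+1.1 = 12.1
The minimum is 9.1 kPa via 0 - 4 - 8 - 7.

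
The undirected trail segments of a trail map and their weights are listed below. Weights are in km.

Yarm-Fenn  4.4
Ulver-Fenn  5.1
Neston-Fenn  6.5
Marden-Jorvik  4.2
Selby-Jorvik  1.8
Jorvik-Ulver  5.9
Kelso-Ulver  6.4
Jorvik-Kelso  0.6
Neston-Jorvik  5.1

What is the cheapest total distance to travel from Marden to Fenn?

15.2 km

Settle nodes by increasing distance from Marden:
Marden: 0
Jorvik: 4.2  (via Marden)
Kelso: 4.8  (via Jorvik)
Selby: 6  (via Jorvik)
Neston: 9.3  (via Jorvik)
Ulver: 10.1  (via Jorvik)
Fenn: 15.2  (via Ulver)
Shortest route: Marden → Jorvik → Ulver → Fenn = 15.2 km.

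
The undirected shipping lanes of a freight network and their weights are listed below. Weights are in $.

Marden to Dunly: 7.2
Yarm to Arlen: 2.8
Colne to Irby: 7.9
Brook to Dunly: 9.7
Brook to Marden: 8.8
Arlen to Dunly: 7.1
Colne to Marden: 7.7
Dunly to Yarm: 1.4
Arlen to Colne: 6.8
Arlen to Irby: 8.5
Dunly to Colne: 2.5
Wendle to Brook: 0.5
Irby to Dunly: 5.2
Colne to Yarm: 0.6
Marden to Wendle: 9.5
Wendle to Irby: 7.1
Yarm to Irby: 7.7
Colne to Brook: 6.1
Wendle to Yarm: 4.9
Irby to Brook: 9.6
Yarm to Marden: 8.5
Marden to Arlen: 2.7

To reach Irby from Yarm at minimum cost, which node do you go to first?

Dunly

Enumerating some paths:
Yarm - Colne - Dunly - Irby: 0.6+2.5+5.2 = 8.3
Yarm - Irby: 7.7 = 7.7
Yarm - Dunly - Irby: 1.4+5.2 = 6.6
The minimum is $6.6 via Yarm - Dunly - Irby.
So from Yarm the first move is to Dunly.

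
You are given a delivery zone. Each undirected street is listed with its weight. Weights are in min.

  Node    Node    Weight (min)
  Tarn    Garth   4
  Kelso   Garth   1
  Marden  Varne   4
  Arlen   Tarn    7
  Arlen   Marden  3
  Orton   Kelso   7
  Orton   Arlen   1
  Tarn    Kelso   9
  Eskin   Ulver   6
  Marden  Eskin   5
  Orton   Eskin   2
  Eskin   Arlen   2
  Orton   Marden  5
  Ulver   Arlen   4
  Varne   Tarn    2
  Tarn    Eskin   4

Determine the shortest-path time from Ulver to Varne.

Settle nodes by increasing distance from Ulver:
Ulver: 0
Arlen: 4  (via Ulver)
Orton: 5  (via Arlen)
Eskin: 6  (via Ulver)
Marden: 7  (via Arlen)
Tarn: 10  (via Eskin)
Varne: 11  (via Marden)
Shortest route: Ulver–Arlen–Marden–Varne = 11 min.

11 min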